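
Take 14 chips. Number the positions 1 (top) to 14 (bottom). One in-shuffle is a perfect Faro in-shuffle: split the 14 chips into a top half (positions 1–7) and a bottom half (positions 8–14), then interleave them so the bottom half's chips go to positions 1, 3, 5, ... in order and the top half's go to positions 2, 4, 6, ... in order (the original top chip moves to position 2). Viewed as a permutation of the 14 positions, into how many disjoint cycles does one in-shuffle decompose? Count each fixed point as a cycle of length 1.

4

Trace each unvisited position around until it returns:
(1 2 4 8) (3 6 12 9) (5 10) (7 14 13 11)
4 cycles in total.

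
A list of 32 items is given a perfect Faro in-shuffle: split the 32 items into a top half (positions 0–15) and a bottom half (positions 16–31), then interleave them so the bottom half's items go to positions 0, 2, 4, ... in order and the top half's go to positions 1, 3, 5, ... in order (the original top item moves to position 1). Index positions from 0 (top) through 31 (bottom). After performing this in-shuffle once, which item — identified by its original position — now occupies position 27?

Work backwards from position 27, undoing one in-shuffle at a time:
27 ← 13
So the item now at position 27 started at position 13.

13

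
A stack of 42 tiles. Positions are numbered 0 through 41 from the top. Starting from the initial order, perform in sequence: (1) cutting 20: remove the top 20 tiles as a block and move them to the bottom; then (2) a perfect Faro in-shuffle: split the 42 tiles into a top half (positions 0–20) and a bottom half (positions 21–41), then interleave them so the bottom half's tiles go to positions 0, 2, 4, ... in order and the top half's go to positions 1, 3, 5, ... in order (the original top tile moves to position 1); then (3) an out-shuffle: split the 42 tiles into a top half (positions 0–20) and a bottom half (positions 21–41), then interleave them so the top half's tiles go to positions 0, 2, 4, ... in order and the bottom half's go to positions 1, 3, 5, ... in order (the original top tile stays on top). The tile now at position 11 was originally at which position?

12

Undo the operations in reverse order, starting from position 11:
  undo op 3 (out-shuffle, from bottom half): 11 ← 26
  undo op 2 (in-shuffle, from bottom half): 26 ← 34
  undo op 1 (cut 20): 34 ← 12
So the tile at position 11 came from original position 12.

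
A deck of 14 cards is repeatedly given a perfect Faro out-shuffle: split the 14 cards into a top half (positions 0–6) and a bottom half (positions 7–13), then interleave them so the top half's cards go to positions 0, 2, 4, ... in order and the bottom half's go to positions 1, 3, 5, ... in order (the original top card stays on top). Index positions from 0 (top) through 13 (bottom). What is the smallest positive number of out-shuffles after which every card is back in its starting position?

The out-shuffle permutes the 14 positions with cycle lengths [1, 1, 12].
Every card is home exactly when every cycle has completed a whole number of laps, i.e. after lcm(1, 12) = 12 out-shuffles.

12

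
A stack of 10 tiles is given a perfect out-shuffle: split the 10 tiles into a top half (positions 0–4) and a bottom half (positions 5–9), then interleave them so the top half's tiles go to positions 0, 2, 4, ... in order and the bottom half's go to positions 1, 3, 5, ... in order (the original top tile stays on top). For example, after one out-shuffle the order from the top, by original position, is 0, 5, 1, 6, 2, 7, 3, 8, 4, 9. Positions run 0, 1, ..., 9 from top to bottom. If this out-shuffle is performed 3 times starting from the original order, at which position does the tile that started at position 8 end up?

Track the tile's position through each out-shuffle:
8 → 7 → 5 → 1

1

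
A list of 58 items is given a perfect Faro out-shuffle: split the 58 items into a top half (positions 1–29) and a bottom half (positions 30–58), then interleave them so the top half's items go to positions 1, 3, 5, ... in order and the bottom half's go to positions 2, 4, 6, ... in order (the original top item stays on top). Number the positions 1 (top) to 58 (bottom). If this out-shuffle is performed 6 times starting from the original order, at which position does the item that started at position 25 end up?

55

Track the item's position through each out-shuffle:
25 → 49 → 40 → 22 → 43 → 28 → 55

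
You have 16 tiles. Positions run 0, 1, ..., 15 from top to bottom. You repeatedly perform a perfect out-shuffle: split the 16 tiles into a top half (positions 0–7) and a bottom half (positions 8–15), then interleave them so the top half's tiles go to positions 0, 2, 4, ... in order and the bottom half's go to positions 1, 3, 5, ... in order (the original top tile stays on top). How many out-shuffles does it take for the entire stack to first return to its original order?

The out-shuffle permutes the 16 positions with cycle lengths [1, 1, 2, 4, 4, 4].
Every tile is home exactly when every cycle has completed a whole number of laps, i.e. after lcm(1, 2, 4) = 4 out-shuffles.

4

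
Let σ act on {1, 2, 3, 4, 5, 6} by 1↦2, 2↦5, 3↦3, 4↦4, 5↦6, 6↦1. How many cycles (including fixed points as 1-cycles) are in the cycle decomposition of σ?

3

Cycle decomposition: (1 2 5 6) (3) (4).
3 cycles.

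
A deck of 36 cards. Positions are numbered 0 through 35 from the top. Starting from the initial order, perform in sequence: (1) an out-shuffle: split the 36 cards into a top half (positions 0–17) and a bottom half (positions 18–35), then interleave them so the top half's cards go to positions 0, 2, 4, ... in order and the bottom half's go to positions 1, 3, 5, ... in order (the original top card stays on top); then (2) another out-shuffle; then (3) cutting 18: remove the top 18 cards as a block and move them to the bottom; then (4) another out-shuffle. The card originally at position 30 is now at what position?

31

Track the card from position 30 forward through each operation:
  after op 1 (out-shuffle): 30 → 25
  after op 2 (out-shuffle): 25 → 15
  after op 3 (cut 18): 15 → 33
  after op 4 (out-shuffle): 33 → 31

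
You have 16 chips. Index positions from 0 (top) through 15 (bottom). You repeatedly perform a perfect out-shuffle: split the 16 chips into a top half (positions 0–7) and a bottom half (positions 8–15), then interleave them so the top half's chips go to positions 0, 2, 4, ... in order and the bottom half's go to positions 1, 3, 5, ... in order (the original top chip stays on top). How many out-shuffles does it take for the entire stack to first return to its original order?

4

The out-shuffle permutes the 16 positions with cycle lengths [1, 1, 2, 4, 4, 4].
Every chip is home exactly when every cycle has completed a whole number of laps, i.e. after lcm(1, 2, 4) = 4 out-shuffles.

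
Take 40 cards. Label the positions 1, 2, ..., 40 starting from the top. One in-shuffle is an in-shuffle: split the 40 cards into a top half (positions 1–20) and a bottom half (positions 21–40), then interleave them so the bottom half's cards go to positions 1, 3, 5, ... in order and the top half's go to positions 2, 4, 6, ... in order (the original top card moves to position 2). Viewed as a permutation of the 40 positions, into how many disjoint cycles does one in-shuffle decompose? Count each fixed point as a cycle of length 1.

Trace each unvisited position around until it returns:
(1 2 4 8 16 32 ... len 20) (3 6 12 24 7 14 ... len 20)
2 cycles in total.

2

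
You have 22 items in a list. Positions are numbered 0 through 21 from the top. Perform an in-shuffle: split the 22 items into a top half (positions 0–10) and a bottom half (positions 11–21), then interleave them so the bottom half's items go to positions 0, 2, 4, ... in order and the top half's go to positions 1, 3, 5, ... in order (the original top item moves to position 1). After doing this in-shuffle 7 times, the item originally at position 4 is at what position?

18

Track the item's position through each in-shuffle:
4 → 9 → 19 → 16 → 10 → 21 → 20 → 18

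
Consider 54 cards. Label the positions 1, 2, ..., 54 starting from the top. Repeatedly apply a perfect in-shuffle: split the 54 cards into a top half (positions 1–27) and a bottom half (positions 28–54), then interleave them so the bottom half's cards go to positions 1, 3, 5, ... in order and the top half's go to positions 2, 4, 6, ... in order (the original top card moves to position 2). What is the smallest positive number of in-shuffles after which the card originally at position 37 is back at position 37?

Follow position 37 under repeated in-shuffles:
37 → 19 → 38 → 21 → 42 → 29 → 3 → 6 → 12 → 24 → 48 → 41 → 27 → 54 → 53 → 51 → 47 → 39 → 23 → 46 → 37
It first returns after 20 in-shuffles.

20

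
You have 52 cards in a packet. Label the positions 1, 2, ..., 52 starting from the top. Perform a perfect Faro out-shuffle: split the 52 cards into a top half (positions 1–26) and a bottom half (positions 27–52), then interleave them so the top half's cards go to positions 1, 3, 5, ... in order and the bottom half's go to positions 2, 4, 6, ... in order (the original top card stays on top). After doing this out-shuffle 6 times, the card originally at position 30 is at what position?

21

Track the card's position through each out-shuffle:
30 → 8 → 15 → 29 → 6 → 11 → 21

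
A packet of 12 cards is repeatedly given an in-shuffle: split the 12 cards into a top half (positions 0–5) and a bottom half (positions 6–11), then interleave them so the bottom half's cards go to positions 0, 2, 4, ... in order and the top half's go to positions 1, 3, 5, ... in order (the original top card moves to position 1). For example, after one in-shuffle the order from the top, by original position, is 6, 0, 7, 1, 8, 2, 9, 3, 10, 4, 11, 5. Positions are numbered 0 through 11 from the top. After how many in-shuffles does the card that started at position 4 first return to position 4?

Follow position 4 under repeated in-shuffles:
4 → 9 → 6 → 0 → 1 → 3 → 7 → 2 → 5 → 11 → 10 → 8 → 4
It first returns after 12 in-shuffles.

12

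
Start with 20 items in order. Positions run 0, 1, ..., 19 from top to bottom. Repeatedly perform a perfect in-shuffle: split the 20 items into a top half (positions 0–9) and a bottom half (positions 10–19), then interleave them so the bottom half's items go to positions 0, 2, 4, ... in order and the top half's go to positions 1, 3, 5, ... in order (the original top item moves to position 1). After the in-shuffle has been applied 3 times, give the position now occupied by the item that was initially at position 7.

Track the item's position through each in-shuffle:
7 → 15 → 10 → 0

0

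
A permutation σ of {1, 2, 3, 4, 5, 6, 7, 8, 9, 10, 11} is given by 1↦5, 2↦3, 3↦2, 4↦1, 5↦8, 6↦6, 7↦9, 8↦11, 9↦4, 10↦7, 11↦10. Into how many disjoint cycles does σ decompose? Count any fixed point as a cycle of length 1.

Cycle decomposition: (1 5 8 11 10 7 9 4) (2 3) (6).
3 cycles.

3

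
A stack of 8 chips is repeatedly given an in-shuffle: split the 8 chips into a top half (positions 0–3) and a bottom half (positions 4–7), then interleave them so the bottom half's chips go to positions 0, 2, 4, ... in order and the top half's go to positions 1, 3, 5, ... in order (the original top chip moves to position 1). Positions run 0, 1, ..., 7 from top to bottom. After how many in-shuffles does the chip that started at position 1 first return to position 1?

Follow position 1 under repeated in-shuffles:
1 → 3 → 7 → 6 → 4 → 0 → 1
It first returns after 6 in-shuffles.

6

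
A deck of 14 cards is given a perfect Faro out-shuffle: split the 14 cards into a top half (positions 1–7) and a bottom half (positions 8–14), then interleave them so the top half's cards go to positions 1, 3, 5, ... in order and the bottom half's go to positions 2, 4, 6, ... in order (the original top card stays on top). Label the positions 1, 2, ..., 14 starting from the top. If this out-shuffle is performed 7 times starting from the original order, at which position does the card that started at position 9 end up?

11

Track the card's position through each out-shuffle:
9 → 4 → 7 → 13 → 12 → 10 → 6 → 11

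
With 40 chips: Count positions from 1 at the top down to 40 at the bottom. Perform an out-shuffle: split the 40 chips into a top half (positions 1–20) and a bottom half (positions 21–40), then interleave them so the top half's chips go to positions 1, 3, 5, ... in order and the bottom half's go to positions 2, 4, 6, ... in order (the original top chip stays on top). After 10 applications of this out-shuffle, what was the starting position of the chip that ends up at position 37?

Work backwards from position 37, undoing one out-shuffle at a time:
37 ← 19 ← 10 ← 25 ← 13 ← 7 ← 4 ← 22 ← 31 ← 16 ← 28
So the chip now at position 37 started at position 28.

28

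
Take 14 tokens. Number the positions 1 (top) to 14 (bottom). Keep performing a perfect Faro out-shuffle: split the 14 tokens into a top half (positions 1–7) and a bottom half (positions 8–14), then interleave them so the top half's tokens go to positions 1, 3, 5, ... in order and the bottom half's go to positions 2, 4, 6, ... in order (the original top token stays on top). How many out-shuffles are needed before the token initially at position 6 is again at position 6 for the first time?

12

Follow position 6 under repeated out-shuffles:
6 → 11 → 8 → 2 → 3 → 5 → 9 → 4 → 7 → 13 → 12 → 10 → 6
It first returns after 12 out-shuffles.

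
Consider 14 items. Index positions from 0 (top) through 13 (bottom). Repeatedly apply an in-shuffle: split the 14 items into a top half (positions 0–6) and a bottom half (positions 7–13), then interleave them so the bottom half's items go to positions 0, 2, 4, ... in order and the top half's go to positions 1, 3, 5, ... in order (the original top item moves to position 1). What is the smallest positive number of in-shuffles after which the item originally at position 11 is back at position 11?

4

Follow position 11 under repeated in-shuffles:
11 → 8 → 2 → 5 → 11
It first returns after 4 in-shuffles.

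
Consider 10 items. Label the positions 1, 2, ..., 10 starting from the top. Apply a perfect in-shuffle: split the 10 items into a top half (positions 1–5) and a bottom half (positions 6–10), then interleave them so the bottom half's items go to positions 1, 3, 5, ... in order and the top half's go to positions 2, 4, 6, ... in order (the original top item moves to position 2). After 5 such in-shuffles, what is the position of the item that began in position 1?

10

Track the item's position through each in-shuffle:
1 → 2 → 4 → 8 → 5 → 10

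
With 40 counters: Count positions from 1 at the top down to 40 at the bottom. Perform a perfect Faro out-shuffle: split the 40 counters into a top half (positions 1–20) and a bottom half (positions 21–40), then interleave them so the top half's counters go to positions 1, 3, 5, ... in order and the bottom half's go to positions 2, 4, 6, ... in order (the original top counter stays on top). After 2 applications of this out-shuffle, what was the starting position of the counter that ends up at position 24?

Work backwards from position 24, undoing one out-shuffle at a time:
24 ← 32 ← 36
So the counter now at position 24 started at position 36.

36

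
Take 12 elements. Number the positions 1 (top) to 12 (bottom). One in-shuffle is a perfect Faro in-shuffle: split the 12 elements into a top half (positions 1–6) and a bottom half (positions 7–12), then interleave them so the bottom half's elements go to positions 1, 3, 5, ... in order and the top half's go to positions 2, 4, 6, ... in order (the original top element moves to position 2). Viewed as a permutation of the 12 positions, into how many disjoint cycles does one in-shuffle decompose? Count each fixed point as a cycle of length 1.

Trace each unvisited position around until it returns:
(1 2 4 8 3 6 ... len 12)
1 cycle in total.

1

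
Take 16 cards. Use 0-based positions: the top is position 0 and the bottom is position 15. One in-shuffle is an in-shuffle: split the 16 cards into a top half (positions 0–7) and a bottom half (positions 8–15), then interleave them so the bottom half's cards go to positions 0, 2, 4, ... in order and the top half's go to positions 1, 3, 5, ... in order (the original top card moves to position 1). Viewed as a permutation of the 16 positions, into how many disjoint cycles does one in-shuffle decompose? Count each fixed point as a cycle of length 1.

2

Trace each unvisited position around until it returns:
(0 1 3 7 15 14 12 8) (2 5 11 6 13 10 4 9)
2 cycles in total.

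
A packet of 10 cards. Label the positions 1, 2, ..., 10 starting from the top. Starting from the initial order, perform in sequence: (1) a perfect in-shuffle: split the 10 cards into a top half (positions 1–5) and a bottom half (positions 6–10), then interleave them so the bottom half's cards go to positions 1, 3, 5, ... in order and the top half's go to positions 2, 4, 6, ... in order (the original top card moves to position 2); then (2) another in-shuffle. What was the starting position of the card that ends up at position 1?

3

Undo the operations in reverse order, starting from position 1:
  undo op 2 (in-shuffle, from bottom half): 1 ← 6
  undo op 1 (in-shuffle, from top half): 6 ← 3
So the card at position 1 came from original position 3.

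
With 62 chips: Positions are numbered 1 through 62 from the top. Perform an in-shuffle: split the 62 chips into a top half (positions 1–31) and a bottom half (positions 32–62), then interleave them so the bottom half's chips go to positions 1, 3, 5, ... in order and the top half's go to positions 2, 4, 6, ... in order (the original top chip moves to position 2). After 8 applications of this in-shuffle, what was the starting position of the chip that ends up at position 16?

Work backwards from position 16, undoing one in-shuffle at a time:
16 ← 8 ← 4 ← 2 ← 1 ← 32 ← 16 ← 8 ← 4
So the chip now at position 16 started at position 4.

4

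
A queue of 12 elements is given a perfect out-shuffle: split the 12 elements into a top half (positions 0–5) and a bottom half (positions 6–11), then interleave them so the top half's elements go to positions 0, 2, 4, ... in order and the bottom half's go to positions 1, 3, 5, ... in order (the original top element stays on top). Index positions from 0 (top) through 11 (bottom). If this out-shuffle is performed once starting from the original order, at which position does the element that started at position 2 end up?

Track the element's position through each out-shuffle:
2 → 4

4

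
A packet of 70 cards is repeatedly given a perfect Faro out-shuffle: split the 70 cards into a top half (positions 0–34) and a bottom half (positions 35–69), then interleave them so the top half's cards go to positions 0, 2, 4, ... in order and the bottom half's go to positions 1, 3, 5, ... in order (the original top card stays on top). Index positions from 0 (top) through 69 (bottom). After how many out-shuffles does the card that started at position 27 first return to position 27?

11

Follow position 27 under repeated out-shuffles:
27 → 54 → 39 → 9 → 18 → 36 → 3 → 6 → 12 → 24 → 48 → 27
It first returns after 11 out-shuffles.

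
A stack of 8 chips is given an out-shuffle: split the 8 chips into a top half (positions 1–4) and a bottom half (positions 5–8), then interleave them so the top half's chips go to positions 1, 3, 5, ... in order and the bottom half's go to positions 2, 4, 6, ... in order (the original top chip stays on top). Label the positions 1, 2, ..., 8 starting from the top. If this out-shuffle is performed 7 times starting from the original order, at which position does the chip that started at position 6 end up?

Track the chip's position through each out-shuffle:
6 → 4 → 7 → 6 → 4 → 7 → 6 → 4

4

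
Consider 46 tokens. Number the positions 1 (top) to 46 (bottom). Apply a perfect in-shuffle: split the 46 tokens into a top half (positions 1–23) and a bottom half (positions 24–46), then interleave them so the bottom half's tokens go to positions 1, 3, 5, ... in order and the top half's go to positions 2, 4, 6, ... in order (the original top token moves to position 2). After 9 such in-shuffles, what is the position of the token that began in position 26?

11

Track the token's position through each in-shuffle:
26 → 5 → 10 → 20 → 40 → 33 → 19 → 38 → 29 → 11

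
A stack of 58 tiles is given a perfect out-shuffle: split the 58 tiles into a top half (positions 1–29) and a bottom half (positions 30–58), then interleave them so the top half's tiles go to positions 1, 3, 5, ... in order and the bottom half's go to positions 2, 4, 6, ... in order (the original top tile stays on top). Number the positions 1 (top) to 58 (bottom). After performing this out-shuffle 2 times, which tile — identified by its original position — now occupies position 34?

52

Work backwards from position 34, undoing one out-shuffle at a time:
34 ← 46 ← 52
So the tile now at position 34 started at position 52.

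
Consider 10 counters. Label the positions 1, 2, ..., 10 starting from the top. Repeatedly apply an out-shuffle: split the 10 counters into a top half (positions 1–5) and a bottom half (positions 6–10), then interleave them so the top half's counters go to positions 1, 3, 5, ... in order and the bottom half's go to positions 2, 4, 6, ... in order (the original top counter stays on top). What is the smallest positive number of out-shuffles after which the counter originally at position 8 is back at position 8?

6

Follow position 8 under repeated out-shuffles:
8 → 6 → 2 → 3 → 5 → 9 → 8
It first returns after 6 out-shuffles.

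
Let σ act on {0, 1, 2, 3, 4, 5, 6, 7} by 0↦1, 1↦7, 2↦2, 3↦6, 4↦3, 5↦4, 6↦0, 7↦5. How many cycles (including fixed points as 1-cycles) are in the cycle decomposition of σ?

2

Cycle decomposition: (0 1 7 5 4 3 6) (2).
2 cycles.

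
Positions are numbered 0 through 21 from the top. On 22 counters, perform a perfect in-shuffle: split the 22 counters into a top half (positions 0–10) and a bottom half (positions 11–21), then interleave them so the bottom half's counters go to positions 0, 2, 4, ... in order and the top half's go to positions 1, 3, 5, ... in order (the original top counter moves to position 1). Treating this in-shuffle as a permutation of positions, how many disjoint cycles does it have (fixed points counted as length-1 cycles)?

Trace each unvisited position around until it returns:
(0 1 3 7 15 8 ... len 11) (4 9 19 16 10 21 ... len 11)
2 cycles in total.

2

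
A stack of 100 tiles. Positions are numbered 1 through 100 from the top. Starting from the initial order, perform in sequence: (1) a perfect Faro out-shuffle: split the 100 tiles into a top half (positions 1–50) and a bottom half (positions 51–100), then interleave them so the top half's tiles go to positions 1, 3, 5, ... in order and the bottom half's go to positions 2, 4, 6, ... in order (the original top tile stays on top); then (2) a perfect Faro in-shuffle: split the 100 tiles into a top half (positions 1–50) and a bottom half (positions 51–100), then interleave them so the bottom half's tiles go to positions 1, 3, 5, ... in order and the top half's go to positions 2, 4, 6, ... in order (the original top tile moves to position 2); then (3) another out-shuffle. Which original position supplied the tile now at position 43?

6

Undo the operations in reverse order, starting from position 43:
  undo op 3 (out-shuffle, from top half): 43 ← 22
  undo op 2 (in-shuffle, from top half): 22 ← 11
  undo op 1 (out-shuffle, from top half): 11 ← 6
So the tile at position 43 came from original position 6.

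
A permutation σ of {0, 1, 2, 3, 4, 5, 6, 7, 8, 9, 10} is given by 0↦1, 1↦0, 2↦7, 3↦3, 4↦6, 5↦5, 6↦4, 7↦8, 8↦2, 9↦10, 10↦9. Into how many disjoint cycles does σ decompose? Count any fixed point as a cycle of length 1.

Cycle decomposition: (0 1) (2 7 8) (3) (4 6) (5) (9 10).
6 cycles.

6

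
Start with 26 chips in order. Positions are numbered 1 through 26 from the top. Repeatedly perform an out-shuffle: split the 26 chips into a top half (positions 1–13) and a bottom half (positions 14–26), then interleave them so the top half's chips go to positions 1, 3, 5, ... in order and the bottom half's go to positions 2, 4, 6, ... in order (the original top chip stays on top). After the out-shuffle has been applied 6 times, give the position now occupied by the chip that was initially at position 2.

15

Track the chip's position through each out-shuffle:
2 → 3 → 5 → 9 → 17 → 8 → 15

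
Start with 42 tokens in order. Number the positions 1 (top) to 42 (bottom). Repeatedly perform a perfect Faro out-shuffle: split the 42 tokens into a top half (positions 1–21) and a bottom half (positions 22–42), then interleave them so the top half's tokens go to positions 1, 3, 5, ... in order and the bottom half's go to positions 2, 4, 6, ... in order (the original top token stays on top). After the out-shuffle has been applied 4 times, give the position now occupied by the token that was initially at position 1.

Position 1 is a fixed point of every out-shuffle, so the token never moves.

1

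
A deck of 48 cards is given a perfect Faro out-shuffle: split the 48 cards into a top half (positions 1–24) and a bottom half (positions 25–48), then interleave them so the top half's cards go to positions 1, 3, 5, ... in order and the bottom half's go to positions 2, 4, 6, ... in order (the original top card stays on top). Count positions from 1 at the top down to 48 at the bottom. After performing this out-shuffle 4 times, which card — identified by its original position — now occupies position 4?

Work backwards from position 4, undoing one out-shuffle at a time:
4 ← 26 ← 37 ← 19 ← 10
So the card now at position 4 started at position 10.

10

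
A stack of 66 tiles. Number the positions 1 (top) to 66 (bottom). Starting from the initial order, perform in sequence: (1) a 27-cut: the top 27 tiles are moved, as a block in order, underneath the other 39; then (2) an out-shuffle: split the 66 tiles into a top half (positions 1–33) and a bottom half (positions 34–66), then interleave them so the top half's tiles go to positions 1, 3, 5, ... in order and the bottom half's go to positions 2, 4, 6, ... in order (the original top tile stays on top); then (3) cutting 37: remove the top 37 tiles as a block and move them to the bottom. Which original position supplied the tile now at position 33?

62

Undo the operations in reverse order, starting from position 33:
  undo op 3 (cut 37): 33 ← 4
  undo op 2 (out-shuffle, from bottom half): 4 ← 35
  undo op 1 (cut 27): 35 ← 62
So the tile at position 33 came from original position 62.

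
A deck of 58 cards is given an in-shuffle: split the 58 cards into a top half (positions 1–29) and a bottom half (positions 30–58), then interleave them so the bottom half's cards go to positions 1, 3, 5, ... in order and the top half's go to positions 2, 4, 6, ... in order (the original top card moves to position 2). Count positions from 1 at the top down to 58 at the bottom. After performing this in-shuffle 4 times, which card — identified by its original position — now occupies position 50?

40

Work backwards from position 50, undoing one in-shuffle at a time:
50 ← 25 ← 42 ← 21 ← 40
So the card now at position 50 started at position 40.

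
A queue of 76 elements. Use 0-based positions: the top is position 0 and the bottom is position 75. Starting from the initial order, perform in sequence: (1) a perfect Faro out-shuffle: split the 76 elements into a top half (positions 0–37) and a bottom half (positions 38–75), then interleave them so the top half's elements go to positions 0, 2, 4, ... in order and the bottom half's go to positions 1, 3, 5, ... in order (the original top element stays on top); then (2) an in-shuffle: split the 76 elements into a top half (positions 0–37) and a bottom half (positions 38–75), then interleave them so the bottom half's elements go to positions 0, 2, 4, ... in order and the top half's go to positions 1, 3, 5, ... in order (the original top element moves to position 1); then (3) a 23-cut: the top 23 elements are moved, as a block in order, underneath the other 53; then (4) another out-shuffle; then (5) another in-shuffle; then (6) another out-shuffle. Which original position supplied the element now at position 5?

Undo the operations in reverse order, starting from position 5:
  undo op 6 (out-shuffle, from bottom half): 5 ← 40
  undo op 5 (in-shuffle, from bottom half): 40 ← 58
  undo op 4 (out-shuffle, from top half): 58 ← 29
  undo op 3 (cut 23): 29 ← 52
  undo op 2 (in-shuffle, from bottom half): 52 ← 64
  undo op 1 (out-shuffle, from top half): 64 ← 32
So the element at position 5 came from original position 32.

32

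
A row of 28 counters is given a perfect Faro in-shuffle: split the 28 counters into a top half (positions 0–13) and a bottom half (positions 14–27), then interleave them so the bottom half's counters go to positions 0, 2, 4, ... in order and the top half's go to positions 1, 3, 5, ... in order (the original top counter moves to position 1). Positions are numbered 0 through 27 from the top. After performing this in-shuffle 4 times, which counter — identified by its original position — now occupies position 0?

Work backwards from position 0, undoing one in-shuffle at a time:
0 ← 14 ← 21 ← 10 ← 19
So the counter now at position 0 started at position 19.

19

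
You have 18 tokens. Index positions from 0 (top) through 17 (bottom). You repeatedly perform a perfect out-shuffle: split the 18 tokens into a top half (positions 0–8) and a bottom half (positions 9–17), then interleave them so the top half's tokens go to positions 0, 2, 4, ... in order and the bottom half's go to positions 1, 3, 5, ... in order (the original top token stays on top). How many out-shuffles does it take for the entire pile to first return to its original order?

8

The out-shuffle permutes the 18 positions with cycle lengths [1, 1, 8, 8].
Every token is home exactly when every cycle has completed a whole number of laps, i.e. after lcm(1, 8) = 8 out-shuffles.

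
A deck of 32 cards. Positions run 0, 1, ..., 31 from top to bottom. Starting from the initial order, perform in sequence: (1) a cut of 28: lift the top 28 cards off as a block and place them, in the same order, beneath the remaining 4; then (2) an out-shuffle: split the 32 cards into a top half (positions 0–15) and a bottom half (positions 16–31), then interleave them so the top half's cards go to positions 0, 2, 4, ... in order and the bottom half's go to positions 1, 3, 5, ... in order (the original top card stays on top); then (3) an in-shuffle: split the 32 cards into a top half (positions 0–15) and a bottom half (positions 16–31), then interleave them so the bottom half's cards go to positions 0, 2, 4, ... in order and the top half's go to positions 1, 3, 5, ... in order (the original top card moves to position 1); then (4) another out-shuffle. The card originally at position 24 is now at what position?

5

Track the card from position 24 forward through each operation:
  after op 1 (cut 28): 24 → 28
  after op 2 (out-shuffle): 28 → 25
  after op 3 (in-shuffle): 25 → 18
  after op 4 (out-shuffle): 18 → 5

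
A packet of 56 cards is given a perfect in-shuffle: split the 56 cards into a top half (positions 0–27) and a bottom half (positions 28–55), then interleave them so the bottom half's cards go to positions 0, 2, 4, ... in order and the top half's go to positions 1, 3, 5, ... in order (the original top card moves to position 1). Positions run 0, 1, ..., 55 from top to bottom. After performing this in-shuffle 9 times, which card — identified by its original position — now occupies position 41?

Work backwards from position 41, undoing one in-shuffle at a time:
41 ← 20 ← 38 ← 47 ← 23 ← 11 ← 5 ← 2 ← 29 ← 14
So the card now at position 41 started at position 14.

14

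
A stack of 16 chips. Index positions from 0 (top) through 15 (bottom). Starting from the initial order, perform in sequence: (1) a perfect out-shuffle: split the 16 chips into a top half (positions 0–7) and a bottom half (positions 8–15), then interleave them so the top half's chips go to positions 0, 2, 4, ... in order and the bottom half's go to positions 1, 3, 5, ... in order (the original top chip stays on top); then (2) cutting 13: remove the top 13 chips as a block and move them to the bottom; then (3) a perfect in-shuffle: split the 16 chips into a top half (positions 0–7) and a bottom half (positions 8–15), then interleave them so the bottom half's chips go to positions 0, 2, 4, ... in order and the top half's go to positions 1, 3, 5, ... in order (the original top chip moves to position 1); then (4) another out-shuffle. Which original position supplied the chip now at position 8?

Undo the operations in reverse order, starting from position 8:
  undo op 4 (out-shuffle, from top half): 8 ← 4
  undo op 3 (in-shuffle, from bottom half): 4 ← 10
  undo op 2 (cut 13): 10 ← 7
  undo op 1 (out-shuffle, from bottom half): 7 ← 11
So the chip at position 8 came from original position 11.

11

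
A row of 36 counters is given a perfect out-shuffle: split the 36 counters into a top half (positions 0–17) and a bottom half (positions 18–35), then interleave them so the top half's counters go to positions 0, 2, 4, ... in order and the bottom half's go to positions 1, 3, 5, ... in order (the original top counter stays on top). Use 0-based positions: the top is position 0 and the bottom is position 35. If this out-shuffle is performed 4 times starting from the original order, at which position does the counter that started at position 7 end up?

7

Track the counter's position through each out-shuffle:
7 → 14 → 28 → 21 → 7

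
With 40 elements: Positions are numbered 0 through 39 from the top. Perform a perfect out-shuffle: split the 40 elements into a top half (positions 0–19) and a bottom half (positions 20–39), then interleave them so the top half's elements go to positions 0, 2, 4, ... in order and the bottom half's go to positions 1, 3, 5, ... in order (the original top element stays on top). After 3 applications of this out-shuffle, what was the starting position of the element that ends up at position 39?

Work backwards from position 39, undoing one out-shuffle at a time:
39 ← 39 ← 39 ← 39
So the element now at position 39 started at position 39.

39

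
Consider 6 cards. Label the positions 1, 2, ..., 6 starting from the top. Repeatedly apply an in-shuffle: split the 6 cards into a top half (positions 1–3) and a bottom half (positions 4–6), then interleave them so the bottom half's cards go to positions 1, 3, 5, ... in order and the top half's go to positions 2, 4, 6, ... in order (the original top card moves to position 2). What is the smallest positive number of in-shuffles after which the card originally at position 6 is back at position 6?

Follow position 6 under repeated in-shuffles:
6 → 5 → 3 → 6
It first returns after 3 in-shuffles.

3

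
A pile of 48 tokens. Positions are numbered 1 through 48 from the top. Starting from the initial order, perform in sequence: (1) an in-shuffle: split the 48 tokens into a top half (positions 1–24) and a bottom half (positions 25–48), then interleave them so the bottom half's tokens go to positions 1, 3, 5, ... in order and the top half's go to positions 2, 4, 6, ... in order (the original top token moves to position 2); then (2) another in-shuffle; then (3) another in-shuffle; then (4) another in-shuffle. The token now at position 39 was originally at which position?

Undo the operations in reverse order, starting from position 39:
  undo op 4 (in-shuffle, from bottom half): 39 ← 44
  undo op 3 (in-shuffle, from top half): 44 ← 22
  undo op 2 (in-shuffle, from top half): 22 ← 11
  undo op 1 (in-shuffle, from bottom half): 11 ← 30
So the token at position 39 came from original position 30.

30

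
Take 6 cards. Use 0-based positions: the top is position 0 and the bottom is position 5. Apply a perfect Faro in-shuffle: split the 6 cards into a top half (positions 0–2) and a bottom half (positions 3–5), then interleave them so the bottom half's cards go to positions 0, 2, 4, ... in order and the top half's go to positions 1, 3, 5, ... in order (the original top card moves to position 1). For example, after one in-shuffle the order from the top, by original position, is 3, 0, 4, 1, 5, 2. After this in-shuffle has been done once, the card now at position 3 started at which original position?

Work backwards from position 3, undoing one in-shuffle at a time:
3 ← 1
So the card now at position 3 started at position 1.

1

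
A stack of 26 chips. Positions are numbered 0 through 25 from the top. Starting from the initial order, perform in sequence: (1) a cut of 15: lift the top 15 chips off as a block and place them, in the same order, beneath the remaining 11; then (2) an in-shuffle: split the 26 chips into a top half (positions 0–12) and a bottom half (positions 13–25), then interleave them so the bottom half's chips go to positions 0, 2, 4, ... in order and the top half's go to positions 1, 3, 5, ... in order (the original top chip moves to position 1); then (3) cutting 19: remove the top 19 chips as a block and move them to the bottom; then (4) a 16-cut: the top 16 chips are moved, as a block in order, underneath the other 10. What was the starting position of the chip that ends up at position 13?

13

Undo the operations in reverse order, starting from position 13:
  undo op 4 (cut 16): 13 ← 3
  undo op 3 (cut 19): 3 ← 22
  undo op 2 (in-shuffle, from bottom half): 22 ← 24
  undo op 1 (cut 15): 24 ← 13
So the chip at position 13 came from original position 13.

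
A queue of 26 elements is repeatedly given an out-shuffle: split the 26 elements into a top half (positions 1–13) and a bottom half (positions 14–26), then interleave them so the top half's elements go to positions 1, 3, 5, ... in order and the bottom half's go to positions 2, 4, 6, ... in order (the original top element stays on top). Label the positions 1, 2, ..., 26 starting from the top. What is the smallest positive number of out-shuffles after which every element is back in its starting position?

The out-shuffle permutes the 26 positions with cycle lengths [1, 1, 4, 20].
Every element is home exactly when every cycle has completed a whole number of laps, i.e. after lcm(1, 4, 20) = 20 out-shuffles.

20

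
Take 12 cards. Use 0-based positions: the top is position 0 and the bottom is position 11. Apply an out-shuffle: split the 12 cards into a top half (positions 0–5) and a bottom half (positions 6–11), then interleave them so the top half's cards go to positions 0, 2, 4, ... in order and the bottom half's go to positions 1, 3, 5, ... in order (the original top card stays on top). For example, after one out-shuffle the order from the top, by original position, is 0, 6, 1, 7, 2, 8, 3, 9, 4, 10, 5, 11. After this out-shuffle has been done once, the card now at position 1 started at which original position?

Work backwards from position 1, undoing one out-shuffle at a time:
1 ← 6
So the card now at position 1 started at position 6.

6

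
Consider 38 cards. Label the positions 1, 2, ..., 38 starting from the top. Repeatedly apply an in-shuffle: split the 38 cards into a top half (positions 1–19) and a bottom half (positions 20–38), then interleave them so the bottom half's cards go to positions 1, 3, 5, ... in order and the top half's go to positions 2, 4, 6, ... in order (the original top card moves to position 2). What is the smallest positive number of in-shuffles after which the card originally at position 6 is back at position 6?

Follow position 6 under repeated in-shuffles:
6 → 12 → 24 → 9 → 18 → 36 → 33 → 27 → 15 → 30 → 21 → 3 → 6
It first returns after 12 in-shuffles.

12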